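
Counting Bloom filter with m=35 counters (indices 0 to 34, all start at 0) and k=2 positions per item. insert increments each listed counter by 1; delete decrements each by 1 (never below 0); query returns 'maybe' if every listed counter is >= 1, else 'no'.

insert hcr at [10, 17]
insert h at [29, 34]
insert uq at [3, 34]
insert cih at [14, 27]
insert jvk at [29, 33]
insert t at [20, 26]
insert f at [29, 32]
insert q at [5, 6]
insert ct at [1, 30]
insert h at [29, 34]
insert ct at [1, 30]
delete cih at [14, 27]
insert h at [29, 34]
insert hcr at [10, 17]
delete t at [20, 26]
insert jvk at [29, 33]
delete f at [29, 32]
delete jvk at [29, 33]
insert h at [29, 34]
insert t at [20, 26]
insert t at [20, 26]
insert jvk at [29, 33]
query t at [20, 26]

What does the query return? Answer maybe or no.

Step 1: insert hcr at [10, 17] -> counters=[0,0,0,0,0,0,0,0,0,0,1,0,0,0,0,0,0,1,0,0,0,0,0,0,0,0,0,0,0,0,0,0,0,0,0]
Step 2: insert h at [29, 34] -> counters=[0,0,0,0,0,0,0,0,0,0,1,0,0,0,0,0,0,1,0,0,0,0,0,0,0,0,0,0,0,1,0,0,0,0,1]
Step 3: insert uq at [3, 34] -> counters=[0,0,0,1,0,0,0,0,0,0,1,0,0,0,0,0,0,1,0,0,0,0,0,0,0,0,0,0,0,1,0,0,0,0,2]
Step 4: insert cih at [14, 27] -> counters=[0,0,0,1,0,0,0,0,0,0,1,0,0,0,1,0,0,1,0,0,0,0,0,0,0,0,0,1,0,1,0,0,0,0,2]
Step 5: insert jvk at [29, 33] -> counters=[0,0,0,1,0,0,0,0,0,0,1,0,0,0,1,0,0,1,0,0,0,0,0,0,0,0,0,1,0,2,0,0,0,1,2]
Step 6: insert t at [20, 26] -> counters=[0,0,0,1,0,0,0,0,0,0,1,0,0,0,1,0,0,1,0,0,1,0,0,0,0,0,1,1,0,2,0,0,0,1,2]
Step 7: insert f at [29, 32] -> counters=[0,0,0,1,0,0,0,0,0,0,1,0,0,0,1,0,0,1,0,0,1,0,0,0,0,0,1,1,0,3,0,0,1,1,2]
Step 8: insert q at [5, 6] -> counters=[0,0,0,1,0,1,1,0,0,0,1,0,0,0,1,0,0,1,0,0,1,0,0,0,0,0,1,1,0,3,0,0,1,1,2]
Step 9: insert ct at [1, 30] -> counters=[0,1,0,1,0,1,1,0,0,0,1,0,0,0,1,0,0,1,0,0,1,0,0,0,0,0,1,1,0,3,1,0,1,1,2]
Step 10: insert h at [29, 34] -> counters=[0,1,0,1,0,1,1,0,0,0,1,0,0,0,1,0,0,1,0,0,1,0,0,0,0,0,1,1,0,4,1,0,1,1,3]
Step 11: insert ct at [1, 30] -> counters=[0,2,0,1,0,1,1,0,0,0,1,0,0,0,1,0,0,1,0,0,1,0,0,0,0,0,1,1,0,4,2,0,1,1,3]
Step 12: delete cih at [14, 27] -> counters=[0,2,0,1,0,1,1,0,0,0,1,0,0,0,0,0,0,1,0,0,1,0,0,0,0,0,1,0,0,4,2,0,1,1,3]
Step 13: insert h at [29, 34] -> counters=[0,2,0,1,0,1,1,0,0,0,1,0,0,0,0,0,0,1,0,0,1,0,0,0,0,0,1,0,0,5,2,0,1,1,4]
Step 14: insert hcr at [10, 17] -> counters=[0,2,0,1,0,1,1,0,0,0,2,0,0,0,0,0,0,2,0,0,1,0,0,0,0,0,1,0,0,5,2,0,1,1,4]
Step 15: delete t at [20, 26] -> counters=[0,2,0,1,0,1,1,0,0,0,2,0,0,0,0,0,0,2,0,0,0,0,0,0,0,0,0,0,0,5,2,0,1,1,4]
Step 16: insert jvk at [29, 33] -> counters=[0,2,0,1,0,1,1,0,0,0,2,0,0,0,0,0,0,2,0,0,0,0,0,0,0,0,0,0,0,6,2,0,1,2,4]
Step 17: delete f at [29, 32] -> counters=[0,2,0,1,0,1,1,0,0,0,2,0,0,0,0,0,0,2,0,0,0,0,0,0,0,0,0,0,0,5,2,0,0,2,4]
Step 18: delete jvk at [29, 33] -> counters=[0,2,0,1,0,1,1,0,0,0,2,0,0,0,0,0,0,2,0,0,0,0,0,0,0,0,0,0,0,4,2,0,0,1,4]
Step 19: insert h at [29, 34] -> counters=[0,2,0,1,0,1,1,0,0,0,2,0,0,0,0,0,0,2,0,0,0,0,0,0,0,0,0,0,0,5,2,0,0,1,5]
Step 20: insert t at [20, 26] -> counters=[0,2,0,1,0,1,1,0,0,0,2,0,0,0,0,0,0,2,0,0,1,0,0,0,0,0,1,0,0,5,2,0,0,1,5]
Step 21: insert t at [20, 26] -> counters=[0,2,0,1,0,1,1,0,0,0,2,0,0,0,0,0,0,2,0,0,2,0,0,0,0,0,2,0,0,5,2,0,0,1,5]
Step 22: insert jvk at [29, 33] -> counters=[0,2,0,1,0,1,1,0,0,0,2,0,0,0,0,0,0,2,0,0,2,0,0,0,0,0,2,0,0,6,2,0,0,2,5]
Query t: check counters[20]=2 counters[26]=2 -> maybe

Answer: maybe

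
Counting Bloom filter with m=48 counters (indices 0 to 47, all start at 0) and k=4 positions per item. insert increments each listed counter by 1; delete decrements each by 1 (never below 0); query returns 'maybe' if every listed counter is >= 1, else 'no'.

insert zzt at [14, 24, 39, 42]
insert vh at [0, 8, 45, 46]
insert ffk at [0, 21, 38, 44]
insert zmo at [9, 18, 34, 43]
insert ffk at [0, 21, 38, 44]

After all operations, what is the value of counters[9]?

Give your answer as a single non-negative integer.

Step 1: insert zzt at [14, 24, 39, 42] -> counters=[0,0,0,0,0,0,0,0,0,0,0,0,0,0,1,0,0,0,0,0,0,0,0,0,1,0,0,0,0,0,0,0,0,0,0,0,0,0,0,1,0,0,1,0,0,0,0,0]
Step 2: insert vh at [0, 8, 45, 46] -> counters=[1,0,0,0,0,0,0,0,1,0,0,0,0,0,1,0,0,0,0,0,0,0,0,0,1,0,0,0,0,0,0,0,0,0,0,0,0,0,0,1,0,0,1,0,0,1,1,0]
Step 3: insert ffk at [0, 21, 38, 44] -> counters=[2,0,0,0,0,0,0,0,1,0,0,0,0,0,1,0,0,0,0,0,0,1,0,0,1,0,0,0,0,0,0,0,0,0,0,0,0,0,1,1,0,0,1,0,1,1,1,0]
Step 4: insert zmo at [9, 18, 34, 43] -> counters=[2,0,0,0,0,0,0,0,1,1,0,0,0,0,1,0,0,0,1,0,0,1,0,0,1,0,0,0,0,0,0,0,0,0,1,0,0,0,1,1,0,0,1,1,1,1,1,0]
Step 5: insert ffk at [0, 21, 38, 44] -> counters=[3,0,0,0,0,0,0,0,1,1,0,0,0,0,1,0,0,0,1,0,0,2,0,0,1,0,0,0,0,0,0,0,0,0,1,0,0,0,2,1,0,0,1,1,2,1,1,0]
Final counters=[3,0,0,0,0,0,0,0,1,1,0,0,0,0,1,0,0,0,1,0,0,2,0,0,1,0,0,0,0,0,0,0,0,0,1,0,0,0,2,1,0,0,1,1,2,1,1,0] -> counters[9]=1

Answer: 1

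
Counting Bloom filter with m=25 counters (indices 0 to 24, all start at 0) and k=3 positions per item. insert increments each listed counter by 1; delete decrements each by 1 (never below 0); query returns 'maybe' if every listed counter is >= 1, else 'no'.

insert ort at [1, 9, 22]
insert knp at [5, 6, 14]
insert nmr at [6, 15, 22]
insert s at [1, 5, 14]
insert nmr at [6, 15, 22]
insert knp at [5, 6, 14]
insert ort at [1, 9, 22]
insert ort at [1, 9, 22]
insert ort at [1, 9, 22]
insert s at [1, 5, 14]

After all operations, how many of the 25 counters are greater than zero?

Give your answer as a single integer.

Step 1: insert ort at [1, 9, 22] -> counters=[0,1,0,0,0,0,0,0,0,1,0,0,0,0,0,0,0,0,0,0,0,0,1,0,0]
Step 2: insert knp at [5, 6, 14] -> counters=[0,1,0,0,0,1,1,0,0,1,0,0,0,0,1,0,0,0,0,0,0,0,1,0,0]
Step 3: insert nmr at [6, 15, 22] -> counters=[0,1,0,0,0,1,2,0,0,1,0,0,0,0,1,1,0,0,0,0,0,0,2,0,0]
Step 4: insert s at [1, 5, 14] -> counters=[0,2,0,0,0,2,2,0,0,1,0,0,0,0,2,1,0,0,0,0,0,0,2,0,0]
Step 5: insert nmr at [6, 15, 22] -> counters=[0,2,0,0,0,2,3,0,0,1,0,0,0,0,2,2,0,0,0,0,0,0,3,0,0]
Step 6: insert knp at [5, 6, 14] -> counters=[0,2,0,0,0,3,4,0,0,1,0,0,0,0,3,2,0,0,0,0,0,0,3,0,0]
Step 7: insert ort at [1, 9, 22] -> counters=[0,3,0,0,0,3,4,0,0,2,0,0,0,0,3,2,0,0,0,0,0,0,4,0,0]
Step 8: insert ort at [1, 9, 22] -> counters=[0,4,0,0,0,3,4,0,0,3,0,0,0,0,3,2,0,0,0,0,0,0,5,0,0]
Step 9: insert ort at [1, 9, 22] -> counters=[0,5,0,0,0,3,4,0,0,4,0,0,0,0,3,2,0,0,0,0,0,0,6,0,0]
Step 10: insert s at [1, 5, 14] -> counters=[0,6,0,0,0,4,4,0,0,4,0,0,0,0,4,2,0,0,0,0,0,0,6,0,0]
Final counters=[0,6,0,0,0,4,4,0,0,4,0,0,0,0,4,2,0,0,0,0,0,0,6,0,0] -> 7 nonzero

Answer: 7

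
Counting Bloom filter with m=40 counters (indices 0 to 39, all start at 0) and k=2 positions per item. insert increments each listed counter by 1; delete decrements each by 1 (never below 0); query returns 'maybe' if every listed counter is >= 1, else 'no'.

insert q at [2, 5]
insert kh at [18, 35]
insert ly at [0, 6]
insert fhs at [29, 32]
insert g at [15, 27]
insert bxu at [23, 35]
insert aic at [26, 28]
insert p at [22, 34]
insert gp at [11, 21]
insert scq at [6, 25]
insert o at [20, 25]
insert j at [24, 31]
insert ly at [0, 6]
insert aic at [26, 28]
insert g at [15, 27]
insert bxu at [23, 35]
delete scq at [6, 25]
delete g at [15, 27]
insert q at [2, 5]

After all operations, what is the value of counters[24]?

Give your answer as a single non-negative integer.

Answer: 1

Derivation:
Step 1: insert q at [2, 5] -> counters=[0,0,1,0,0,1,0,0,0,0,0,0,0,0,0,0,0,0,0,0,0,0,0,0,0,0,0,0,0,0,0,0,0,0,0,0,0,0,0,0]
Step 2: insert kh at [18, 35] -> counters=[0,0,1,0,0,1,0,0,0,0,0,0,0,0,0,0,0,0,1,0,0,0,0,0,0,0,0,0,0,0,0,0,0,0,0,1,0,0,0,0]
Step 3: insert ly at [0, 6] -> counters=[1,0,1,0,0,1,1,0,0,0,0,0,0,0,0,0,0,0,1,0,0,0,0,0,0,0,0,0,0,0,0,0,0,0,0,1,0,0,0,0]
Step 4: insert fhs at [29, 32] -> counters=[1,0,1,0,0,1,1,0,0,0,0,0,0,0,0,0,0,0,1,0,0,0,0,0,0,0,0,0,0,1,0,0,1,0,0,1,0,0,0,0]
Step 5: insert g at [15, 27] -> counters=[1,0,1,0,0,1,1,0,0,0,0,0,0,0,0,1,0,0,1,0,0,0,0,0,0,0,0,1,0,1,0,0,1,0,0,1,0,0,0,0]
Step 6: insert bxu at [23, 35] -> counters=[1,0,1,0,0,1,1,0,0,0,0,0,0,0,0,1,0,0,1,0,0,0,0,1,0,0,0,1,0,1,0,0,1,0,0,2,0,0,0,0]
Step 7: insert aic at [26, 28] -> counters=[1,0,1,0,0,1,1,0,0,0,0,0,0,0,0,1,0,0,1,0,0,0,0,1,0,0,1,1,1,1,0,0,1,0,0,2,0,0,0,0]
Step 8: insert p at [22, 34] -> counters=[1,0,1,0,0,1,1,0,0,0,0,0,0,0,0,1,0,0,1,0,0,0,1,1,0,0,1,1,1,1,0,0,1,0,1,2,0,0,0,0]
Step 9: insert gp at [11, 21] -> counters=[1,0,1,0,0,1,1,0,0,0,0,1,0,0,0,1,0,0,1,0,0,1,1,1,0,0,1,1,1,1,0,0,1,0,1,2,0,0,0,0]
Step 10: insert scq at [6, 25] -> counters=[1,0,1,0,0,1,2,0,0,0,0,1,0,0,0,1,0,0,1,0,0,1,1,1,0,1,1,1,1,1,0,0,1,0,1,2,0,0,0,0]
Step 11: insert o at [20, 25] -> counters=[1,0,1,0,0,1,2,0,0,0,0,1,0,0,0,1,0,0,1,0,1,1,1,1,0,2,1,1,1,1,0,0,1,0,1,2,0,0,0,0]
Step 12: insert j at [24, 31] -> counters=[1,0,1,0,0,1,2,0,0,0,0,1,0,0,0,1,0,0,1,0,1,1,1,1,1,2,1,1,1,1,0,1,1,0,1,2,0,0,0,0]
Step 13: insert ly at [0, 6] -> counters=[2,0,1,0,0,1,3,0,0,0,0,1,0,0,0,1,0,0,1,0,1,1,1,1,1,2,1,1,1,1,0,1,1,0,1,2,0,0,0,0]
Step 14: insert aic at [26, 28] -> counters=[2,0,1,0,0,1,3,0,0,0,0,1,0,0,0,1,0,0,1,0,1,1,1,1,1,2,2,1,2,1,0,1,1,0,1,2,0,0,0,0]
Step 15: insert g at [15, 27] -> counters=[2,0,1,0,0,1,3,0,0,0,0,1,0,0,0,2,0,0,1,0,1,1,1,1,1,2,2,2,2,1,0,1,1,0,1,2,0,0,0,0]
Step 16: insert bxu at [23, 35] -> counters=[2,0,1,0,0,1,3,0,0,0,0,1,0,0,0,2,0,0,1,0,1,1,1,2,1,2,2,2,2,1,0,1,1,0,1,3,0,0,0,0]
Step 17: delete scq at [6, 25] -> counters=[2,0,1,0,0,1,2,0,0,0,0,1,0,0,0,2,0,0,1,0,1,1,1,2,1,1,2,2,2,1,0,1,1,0,1,3,0,0,0,0]
Step 18: delete g at [15, 27] -> counters=[2,0,1,0,0,1,2,0,0,0,0,1,0,0,0,1,0,0,1,0,1,1,1,2,1,1,2,1,2,1,0,1,1,0,1,3,0,0,0,0]
Step 19: insert q at [2, 5] -> counters=[2,0,2,0,0,2,2,0,0,0,0,1,0,0,0,1,0,0,1,0,1,1,1,2,1,1,2,1,2,1,0,1,1,0,1,3,0,0,0,0]
Final counters=[2,0,2,0,0,2,2,0,0,0,0,1,0,0,0,1,0,0,1,0,1,1,1,2,1,1,2,1,2,1,0,1,1,0,1,3,0,0,0,0] -> counters[24]=1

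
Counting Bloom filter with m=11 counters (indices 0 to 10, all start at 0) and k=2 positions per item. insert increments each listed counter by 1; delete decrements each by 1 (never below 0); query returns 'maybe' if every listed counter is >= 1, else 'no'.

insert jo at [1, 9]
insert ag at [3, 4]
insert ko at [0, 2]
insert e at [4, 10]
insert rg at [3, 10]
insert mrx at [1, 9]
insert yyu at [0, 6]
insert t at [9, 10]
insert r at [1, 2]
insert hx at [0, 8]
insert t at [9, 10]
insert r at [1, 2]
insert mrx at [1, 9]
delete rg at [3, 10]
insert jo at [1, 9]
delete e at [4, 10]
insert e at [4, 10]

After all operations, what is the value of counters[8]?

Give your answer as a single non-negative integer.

Step 1: insert jo at [1, 9] -> counters=[0,1,0,0,0,0,0,0,0,1,0]
Step 2: insert ag at [3, 4] -> counters=[0,1,0,1,1,0,0,0,0,1,0]
Step 3: insert ko at [0, 2] -> counters=[1,1,1,1,1,0,0,0,0,1,0]
Step 4: insert e at [4, 10] -> counters=[1,1,1,1,2,0,0,0,0,1,1]
Step 5: insert rg at [3, 10] -> counters=[1,1,1,2,2,0,0,0,0,1,2]
Step 6: insert mrx at [1, 9] -> counters=[1,2,1,2,2,0,0,0,0,2,2]
Step 7: insert yyu at [0, 6] -> counters=[2,2,1,2,2,0,1,0,0,2,2]
Step 8: insert t at [9, 10] -> counters=[2,2,1,2,2,0,1,0,0,3,3]
Step 9: insert r at [1, 2] -> counters=[2,3,2,2,2,0,1,0,0,3,3]
Step 10: insert hx at [0, 8] -> counters=[3,3,2,2,2,0,1,0,1,3,3]
Step 11: insert t at [9, 10] -> counters=[3,3,2,2,2,0,1,0,1,4,4]
Step 12: insert r at [1, 2] -> counters=[3,4,3,2,2,0,1,0,1,4,4]
Step 13: insert mrx at [1, 9] -> counters=[3,5,3,2,2,0,1,0,1,5,4]
Step 14: delete rg at [3, 10] -> counters=[3,5,3,1,2,0,1,0,1,5,3]
Step 15: insert jo at [1, 9] -> counters=[3,6,3,1,2,0,1,0,1,6,3]
Step 16: delete e at [4, 10] -> counters=[3,6,3,1,1,0,1,0,1,6,2]
Step 17: insert e at [4, 10] -> counters=[3,6,3,1,2,0,1,0,1,6,3]
Final counters=[3,6,3,1,2,0,1,0,1,6,3] -> counters[8]=1

Answer: 1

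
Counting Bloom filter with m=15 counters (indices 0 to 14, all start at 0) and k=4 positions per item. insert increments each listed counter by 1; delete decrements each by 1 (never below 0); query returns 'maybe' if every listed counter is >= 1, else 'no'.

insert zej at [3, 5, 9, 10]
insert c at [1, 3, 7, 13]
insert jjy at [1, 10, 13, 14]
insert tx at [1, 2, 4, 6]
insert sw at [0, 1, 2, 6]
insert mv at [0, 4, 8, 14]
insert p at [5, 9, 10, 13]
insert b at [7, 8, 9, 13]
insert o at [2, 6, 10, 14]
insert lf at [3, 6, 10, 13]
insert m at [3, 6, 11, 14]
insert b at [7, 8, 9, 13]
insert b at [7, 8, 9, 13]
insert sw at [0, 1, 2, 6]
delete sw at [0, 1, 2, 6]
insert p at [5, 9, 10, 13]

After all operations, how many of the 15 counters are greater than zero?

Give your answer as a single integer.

Step 1: insert zej at [3, 5, 9, 10] -> counters=[0,0,0,1,0,1,0,0,0,1,1,0,0,0,0]
Step 2: insert c at [1, 3, 7, 13] -> counters=[0,1,0,2,0,1,0,1,0,1,1,0,0,1,0]
Step 3: insert jjy at [1, 10, 13, 14] -> counters=[0,2,0,2,0,1,0,1,0,1,2,0,0,2,1]
Step 4: insert tx at [1, 2, 4, 6] -> counters=[0,3,1,2,1,1,1,1,0,1,2,0,0,2,1]
Step 5: insert sw at [0, 1, 2, 6] -> counters=[1,4,2,2,1,1,2,1,0,1,2,0,0,2,1]
Step 6: insert mv at [0, 4, 8, 14] -> counters=[2,4,2,2,2,1,2,1,1,1,2,0,0,2,2]
Step 7: insert p at [5, 9, 10, 13] -> counters=[2,4,2,2,2,2,2,1,1,2,3,0,0,3,2]
Step 8: insert b at [7, 8, 9, 13] -> counters=[2,4,2,2,2,2,2,2,2,3,3,0,0,4,2]
Step 9: insert o at [2, 6, 10, 14] -> counters=[2,4,3,2,2,2,3,2,2,3,4,0,0,4,3]
Step 10: insert lf at [3, 6, 10, 13] -> counters=[2,4,3,3,2,2,4,2,2,3,5,0,0,5,3]
Step 11: insert m at [3, 6, 11, 14] -> counters=[2,4,3,4,2,2,5,2,2,3,5,1,0,5,4]
Step 12: insert b at [7, 8, 9, 13] -> counters=[2,4,3,4,2,2,5,3,3,4,5,1,0,6,4]
Step 13: insert b at [7, 8, 9, 13] -> counters=[2,4,3,4,2,2,5,4,4,5,5,1,0,7,4]
Step 14: insert sw at [0, 1, 2, 6] -> counters=[3,5,4,4,2,2,6,4,4,5,5,1,0,7,4]
Step 15: delete sw at [0, 1, 2, 6] -> counters=[2,4,3,4,2,2,5,4,4,5,5,1,0,7,4]
Step 16: insert p at [5, 9, 10, 13] -> counters=[2,4,3,4,2,3,5,4,4,6,6,1,0,8,4]
Final counters=[2,4,3,4,2,3,5,4,4,6,6,1,0,8,4] -> 14 nonzero

Answer: 14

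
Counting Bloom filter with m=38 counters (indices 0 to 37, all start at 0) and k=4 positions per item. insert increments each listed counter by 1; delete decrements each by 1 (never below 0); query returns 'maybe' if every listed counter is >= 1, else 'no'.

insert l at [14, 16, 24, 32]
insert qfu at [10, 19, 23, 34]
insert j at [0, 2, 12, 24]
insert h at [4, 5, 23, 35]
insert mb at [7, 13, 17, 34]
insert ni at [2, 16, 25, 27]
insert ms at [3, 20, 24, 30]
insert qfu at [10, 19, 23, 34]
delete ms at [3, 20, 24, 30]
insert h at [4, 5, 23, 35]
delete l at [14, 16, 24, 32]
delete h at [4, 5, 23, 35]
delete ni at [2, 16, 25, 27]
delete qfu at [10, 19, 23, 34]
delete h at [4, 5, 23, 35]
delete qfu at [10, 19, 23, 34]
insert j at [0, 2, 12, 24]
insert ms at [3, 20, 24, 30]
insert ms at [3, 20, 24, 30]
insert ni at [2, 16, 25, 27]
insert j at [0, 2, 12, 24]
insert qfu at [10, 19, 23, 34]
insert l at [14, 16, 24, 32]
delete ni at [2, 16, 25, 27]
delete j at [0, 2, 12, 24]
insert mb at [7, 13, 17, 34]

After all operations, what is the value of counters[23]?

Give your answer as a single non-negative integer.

Answer: 1

Derivation:
Step 1: insert l at [14, 16, 24, 32] -> counters=[0,0,0,0,0,0,0,0,0,0,0,0,0,0,1,0,1,0,0,0,0,0,0,0,1,0,0,0,0,0,0,0,1,0,0,0,0,0]
Step 2: insert qfu at [10, 19, 23, 34] -> counters=[0,0,0,0,0,0,0,0,0,0,1,0,0,0,1,0,1,0,0,1,0,0,0,1,1,0,0,0,0,0,0,0,1,0,1,0,0,0]
Step 3: insert j at [0, 2, 12, 24] -> counters=[1,0,1,0,0,0,0,0,0,0,1,0,1,0,1,0,1,0,0,1,0,0,0,1,2,0,0,0,0,0,0,0,1,0,1,0,0,0]
Step 4: insert h at [4, 5, 23, 35] -> counters=[1,0,1,0,1,1,0,0,0,0,1,0,1,0,1,0,1,0,0,1,0,0,0,2,2,0,0,0,0,0,0,0,1,0,1,1,0,0]
Step 5: insert mb at [7, 13, 17, 34] -> counters=[1,0,1,0,1,1,0,1,0,0,1,0,1,1,1,0,1,1,0,1,0,0,0,2,2,0,0,0,0,0,0,0,1,0,2,1,0,0]
Step 6: insert ni at [2, 16, 25, 27] -> counters=[1,0,2,0,1,1,0,1,0,0,1,0,1,1,1,0,2,1,0,1,0,0,0,2,2,1,0,1,0,0,0,0,1,0,2,1,0,0]
Step 7: insert ms at [3, 20, 24, 30] -> counters=[1,0,2,1,1,1,0,1,0,0,1,0,1,1,1,0,2,1,0,1,1,0,0,2,3,1,0,1,0,0,1,0,1,0,2,1,0,0]
Step 8: insert qfu at [10, 19, 23, 34] -> counters=[1,0,2,1,1,1,0,1,0,0,2,0,1,1,1,0,2,1,0,2,1,0,0,3,3,1,0,1,0,0,1,0,1,0,3,1,0,0]
Step 9: delete ms at [3, 20, 24, 30] -> counters=[1,0,2,0,1,1,0,1,0,0,2,0,1,1,1,0,2,1,0,2,0,0,0,3,2,1,0,1,0,0,0,0,1,0,3,1,0,0]
Step 10: insert h at [4, 5, 23, 35] -> counters=[1,0,2,0,2,2,0,1,0,0,2,0,1,1,1,0,2,1,0,2,0,0,0,4,2,1,0,1,0,0,0,0,1,0,3,2,0,0]
Step 11: delete l at [14, 16, 24, 32] -> counters=[1,0,2,0,2,2,0,1,0,0,2,0,1,1,0,0,1,1,0,2,0,0,0,4,1,1,0,1,0,0,0,0,0,0,3,2,0,0]
Step 12: delete h at [4, 5, 23, 35] -> counters=[1,0,2,0,1,1,0,1,0,0,2,0,1,1,0,0,1,1,0,2,0,0,0,3,1,1,0,1,0,0,0,0,0,0,3,1,0,0]
Step 13: delete ni at [2, 16, 25, 27] -> counters=[1,0,1,0,1,1,0,1,0,0,2,0,1,1,0,0,0,1,0,2,0,0,0,3,1,0,0,0,0,0,0,0,0,0,3,1,0,0]
Step 14: delete qfu at [10, 19, 23, 34] -> counters=[1,0,1,0,1,1,0,1,0,0,1,0,1,1,0,0,0,1,0,1,0,0,0,2,1,0,0,0,0,0,0,0,0,0,2,1,0,0]
Step 15: delete h at [4, 5, 23, 35] -> counters=[1,0,1,0,0,0,0,1,0,0,1,0,1,1,0,0,0,1,0,1,0,0,0,1,1,0,0,0,0,0,0,0,0,0,2,0,0,0]
Step 16: delete qfu at [10, 19, 23, 34] -> counters=[1,0,1,0,0,0,0,1,0,0,0,0,1,1,0,0,0,1,0,0,0,0,0,0,1,0,0,0,0,0,0,0,0,0,1,0,0,0]
Step 17: insert j at [0, 2, 12, 24] -> counters=[2,0,2,0,0,0,0,1,0,0,0,0,2,1,0,0,0,1,0,0,0,0,0,0,2,0,0,0,0,0,0,0,0,0,1,0,0,0]
Step 18: insert ms at [3, 20, 24, 30] -> counters=[2,0,2,1,0,0,0,1,0,0,0,0,2,1,0,0,0,1,0,0,1,0,0,0,3,0,0,0,0,0,1,0,0,0,1,0,0,0]
Step 19: insert ms at [3, 20, 24, 30] -> counters=[2,0,2,2,0,0,0,1,0,0,0,0,2,1,0,0,0,1,0,0,2,0,0,0,4,0,0,0,0,0,2,0,0,0,1,0,0,0]
Step 20: insert ni at [2, 16, 25, 27] -> counters=[2,0,3,2,0,0,0,1,0,0,0,0,2,1,0,0,1,1,0,0,2,0,0,0,4,1,0,1,0,0,2,0,0,0,1,0,0,0]
Step 21: insert j at [0, 2, 12, 24] -> counters=[3,0,4,2,0,0,0,1,0,0,0,0,3,1,0,0,1,1,0,0,2,0,0,0,5,1,0,1,0,0,2,0,0,0,1,0,0,0]
Step 22: insert qfu at [10, 19, 23, 34] -> counters=[3,0,4,2,0,0,0,1,0,0,1,0,3,1,0,0,1,1,0,1,2,0,0,1,5,1,0,1,0,0,2,0,0,0,2,0,0,0]
Step 23: insert l at [14, 16, 24, 32] -> counters=[3,0,4,2,0,0,0,1,0,0,1,0,3,1,1,0,2,1,0,1,2,0,0,1,6,1,0,1,0,0,2,0,1,0,2,0,0,0]
Step 24: delete ni at [2, 16, 25, 27] -> counters=[3,0,3,2,0,0,0,1,0,0,1,0,3,1,1,0,1,1,0,1,2,0,0,1,6,0,0,0,0,0,2,0,1,0,2,0,0,0]
Step 25: delete j at [0, 2, 12, 24] -> counters=[2,0,2,2,0,0,0,1,0,0,1,0,2,1,1,0,1,1,0,1,2,0,0,1,5,0,0,0,0,0,2,0,1,0,2,0,0,0]
Step 26: insert mb at [7, 13, 17, 34] -> counters=[2,0,2,2,0,0,0,2,0,0,1,0,2,2,1,0,1,2,0,1,2,0,0,1,5,0,0,0,0,0,2,0,1,0,3,0,0,0]
Final counters=[2,0,2,2,0,0,0,2,0,0,1,0,2,2,1,0,1,2,0,1,2,0,0,1,5,0,0,0,0,0,2,0,1,0,3,0,0,0] -> counters[23]=1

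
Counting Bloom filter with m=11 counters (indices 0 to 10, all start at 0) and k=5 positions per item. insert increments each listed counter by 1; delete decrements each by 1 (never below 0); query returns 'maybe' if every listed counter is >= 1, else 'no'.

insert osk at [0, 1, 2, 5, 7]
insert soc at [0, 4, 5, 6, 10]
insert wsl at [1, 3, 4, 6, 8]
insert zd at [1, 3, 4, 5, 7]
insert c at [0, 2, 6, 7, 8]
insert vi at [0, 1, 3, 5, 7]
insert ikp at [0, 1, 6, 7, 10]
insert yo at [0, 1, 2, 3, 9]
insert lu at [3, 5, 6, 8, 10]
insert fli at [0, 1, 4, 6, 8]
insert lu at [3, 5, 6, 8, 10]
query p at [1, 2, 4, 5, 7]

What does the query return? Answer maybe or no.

Step 1: insert osk at [0, 1, 2, 5, 7] -> counters=[1,1,1,0,0,1,0,1,0,0,0]
Step 2: insert soc at [0, 4, 5, 6, 10] -> counters=[2,1,1,0,1,2,1,1,0,0,1]
Step 3: insert wsl at [1, 3, 4, 6, 8] -> counters=[2,2,1,1,2,2,2,1,1,0,1]
Step 4: insert zd at [1, 3, 4, 5, 7] -> counters=[2,3,1,2,3,3,2,2,1,0,1]
Step 5: insert c at [0, 2, 6, 7, 8] -> counters=[3,3,2,2,3,3,3,3,2,0,1]
Step 6: insert vi at [0, 1, 3, 5, 7] -> counters=[4,4,2,3,3,4,3,4,2,0,1]
Step 7: insert ikp at [0, 1, 6, 7, 10] -> counters=[5,5,2,3,3,4,4,5,2,0,2]
Step 8: insert yo at [0, 1, 2, 3, 9] -> counters=[6,6,3,4,3,4,4,5,2,1,2]
Step 9: insert lu at [3, 5, 6, 8, 10] -> counters=[6,6,3,5,3,5,5,5,3,1,3]
Step 10: insert fli at [0, 1, 4, 6, 8] -> counters=[7,7,3,5,4,5,6,5,4,1,3]
Step 11: insert lu at [3, 5, 6, 8, 10] -> counters=[7,7,3,6,4,6,7,5,5,1,4]
Query p: check counters[1]=7 counters[2]=3 counters[4]=4 counters[5]=6 counters[7]=5 -> maybe

Answer: maybe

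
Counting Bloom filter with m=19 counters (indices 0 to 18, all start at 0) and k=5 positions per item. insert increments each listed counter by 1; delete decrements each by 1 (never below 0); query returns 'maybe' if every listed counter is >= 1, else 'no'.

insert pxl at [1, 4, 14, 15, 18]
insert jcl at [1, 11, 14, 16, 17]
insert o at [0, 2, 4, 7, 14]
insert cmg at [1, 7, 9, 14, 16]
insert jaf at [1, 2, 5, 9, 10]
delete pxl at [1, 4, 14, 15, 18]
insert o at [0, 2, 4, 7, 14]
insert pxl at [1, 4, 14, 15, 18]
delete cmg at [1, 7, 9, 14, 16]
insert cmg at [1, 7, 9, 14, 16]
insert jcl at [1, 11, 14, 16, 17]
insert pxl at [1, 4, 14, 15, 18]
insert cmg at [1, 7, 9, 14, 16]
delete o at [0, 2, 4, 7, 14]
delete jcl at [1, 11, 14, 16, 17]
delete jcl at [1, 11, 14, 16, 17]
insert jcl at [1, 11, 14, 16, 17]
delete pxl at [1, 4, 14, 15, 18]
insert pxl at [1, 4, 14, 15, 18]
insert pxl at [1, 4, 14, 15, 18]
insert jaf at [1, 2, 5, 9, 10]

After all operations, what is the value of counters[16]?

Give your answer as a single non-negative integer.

Step 1: insert pxl at [1, 4, 14, 15, 18] -> counters=[0,1,0,0,1,0,0,0,0,0,0,0,0,0,1,1,0,0,1]
Step 2: insert jcl at [1, 11, 14, 16, 17] -> counters=[0,2,0,0,1,0,0,0,0,0,0,1,0,0,2,1,1,1,1]
Step 3: insert o at [0, 2, 4, 7, 14] -> counters=[1,2,1,0,2,0,0,1,0,0,0,1,0,0,3,1,1,1,1]
Step 4: insert cmg at [1, 7, 9, 14, 16] -> counters=[1,3,1,0,2,0,0,2,0,1,0,1,0,0,4,1,2,1,1]
Step 5: insert jaf at [1, 2, 5, 9, 10] -> counters=[1,4,2,0,2,1,0,2,0,2,1,1,0,0,4,1,2,1,1]
Step 6: delete pxl at [1, 4, 14, 15, 18] -> counters=[1,3,2,0,1,1,0,2,0,2,1,1,0,0,3,0,2,1,0]
Step 7: insert o at [0, 2, 4, 7, 14] -> counters=[2,3,3,0,2,1,0,3,0,2,1,1,0,0,4,0,2,1,0]
Step 8: insert pxl at [1, 4, 14, 15, 18] -> counters=[2,4,3,0,3,1,0,3,0,2,1,1,0,0,5,1,2,1,1]
Step 9: delete cmg at [1, 7, 9, 14, 16] -> counters=[2,3,3,0,3,1,0,2,0,1,1,1,0,0,4,1,1,1,1]
Step 10: insert cmg at [1, 7, 9, 14, 16] -> counters=[2,4,3,0,3,1,0,3,0,2,1,1,0,0,5,1,2,1,1]
Step 11: insert jcl at [1, 11, 14, 16, 17] -> counters=[2,5,3,0,3,1,0,3,0,2,1,2,0,0,6,1,3,2,1]
Step 12: insert pxl at [1, 4, 14, 15, 18] -> counters=[2,6,3,0,4,1,0,3,0,2,1,2,0,0,7,2,3,2,2]
Step 13: insert cmg at [1, 7, 9, 14, 16] -> counters=[2,7,3,0,4,1,0,4,0,3,1,2,0,0,8,2,4,2,2]
Step 14: delete o at [0, 2, 4, 7, 14] -> counters=[1,7,2,0,3,1,0,3,0,3,1,2,0,0,7,2,4,2,2]
Step 15: delete jcl at [1, 11, 14, 16, 17] -> counters=[1,6,2,0,3,1,0,3,0,3,1,1,0,0,6,2,3,1,2]
Step 16: delete jcl at [1, 11, 14, 16, 17] -> counters=[1,5,2,0,3,1,0,3,0,3,1,0,0,0,5,2,2,0,2]
Step 17: insert jcl at [1, 11, 14, 16, 17] -> counters=[1,6,2,0,3,1,0,3,0,3,1,1,0,0,6,2,3,1,2]
Step 18: delete pxl at [1, 4, 14, 15, 18] -> counters=[1,5,2,0,2,1,0,3,0,3,1,1,0,0,5,1,3,1,1]
Step 19: insert pxl at [1, 4, 14, 15, 18] -> counters=[1,6,2,0,3,1,0,3,0,3,1,1,0,0,6,2,3,1,2]
Step 20: insert pxl at [1, 4, 14, 15, 18] -> counters=[1,7,2,0,4,1,0,3,0,3,1,1,0,0,7,3,3,1,3]
Step 21: insert jaf at [1, 2, 5, 9, 10] -> counters=[1,8,3,0,4,2,0,3,0,4,2,1,0,0,7,3,3,1,3]
Final counters=[1,8,3,0,4,2,0,3,0,4,2,1,0,0,7,3,3,1,3] -> counters[16]=3

Answer: 3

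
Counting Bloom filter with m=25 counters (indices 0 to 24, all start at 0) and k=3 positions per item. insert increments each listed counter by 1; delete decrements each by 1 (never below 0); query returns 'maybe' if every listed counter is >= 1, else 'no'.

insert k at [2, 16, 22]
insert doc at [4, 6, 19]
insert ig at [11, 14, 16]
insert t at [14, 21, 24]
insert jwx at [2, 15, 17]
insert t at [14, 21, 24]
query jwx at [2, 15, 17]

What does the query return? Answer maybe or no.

Step 1: insert k at [2, 16, 22] -> counters=[0,0,1,0,0,0,0,0,0,0,0,0,0,0,0,0,1,0,0,0,0,0,1,0,0]
Step 2: insert doc at [4, 6, 19] -> counters=[0,0,1,0,1,0,1,0,0,0,0,0,0,0,0,0,1,0,0,1,0,0,1,0,0]
Step 3: insert ig at [11, 14, 16] -> counters=[0,0,1,0,1,0,1,0,0,0,0,1,0,0,1,0,2,0,0,1,0,0,1,0,0]
Step 4: insert t at [14, 21, 24] -> counters=[0,0,1,0,1,0,1,0,0,0,0,1,0,0,2,0,2,0,0,1,0,1,1,0,1]
Step 5: insert jwx at [2, 15, 17] -> counters=[0,0,2,0,1,0,1,0,0,0,0,1,0,0,2,1,2,1,0,1,0,1,1,0,1]
Step 6: insert t at [14, 21, 24] -> counters=[0,0,2,0,1,0,1,0,0,0,0,1,0,0,3,1,2,1,0,1,0,2,1,0,2]
Query jwx: check counters[2]=2 counters[15]=1 counters[17]=1 -> maybe

Answer: maybe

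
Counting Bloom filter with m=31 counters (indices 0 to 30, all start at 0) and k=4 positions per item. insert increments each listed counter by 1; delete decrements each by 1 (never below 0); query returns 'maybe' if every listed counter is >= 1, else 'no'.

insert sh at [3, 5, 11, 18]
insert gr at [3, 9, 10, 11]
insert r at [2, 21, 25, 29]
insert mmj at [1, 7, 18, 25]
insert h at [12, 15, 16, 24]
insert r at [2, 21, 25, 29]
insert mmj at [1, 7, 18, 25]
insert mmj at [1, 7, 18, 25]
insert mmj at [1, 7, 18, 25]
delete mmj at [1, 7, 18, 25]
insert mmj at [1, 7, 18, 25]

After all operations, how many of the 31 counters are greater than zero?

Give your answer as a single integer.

Answer: 16

Derivation:
Step 1: insert sh at [3, 5, 11, 18] -> counters=[0,0,0,1,0,1,0,0,0,0,0,1,0,0,0,0,0,0,1,0,0,0,0,0,0,0,0,0,0,0,0]
Step 2: insert gr at [3, 9, 10, 11] -> counters=[0,0,0,2,0,1,0,0,0,1,1,2,0,0,0,0,0,0,1,0,0,0,0,0,0,0,0,0,0,0,0]
Step 3: insert r at [2, 21, 25, 29] -> counters=[0,0,1,2,0,1,0,0,0,1,1,2,0,0,0,0,0,0,1,0,0,1,0,0,0,1,0,0,0,1,0]
Step 4: insert mmj at [1, 7, 18, 25] -> counters=[0,1,1,2,0,1,0,1,0,1,1,2,0,0,0,0,0,0,2,0,0,1,0,0,0,2,0,0,0,1,0]
Step 5: insert h at [12, 15, 16, 24] -> counters=[0,1,1,2,0,1,0,1,0,1,1,2,1,0,0,1,1,0,2,0,0,1,0,0,1,2,0,0,0,1,0]
Step 6: insert r at [2, 21, 25, 29] -> counters=[0,1,2,2,0,1,0,1,0,1,1,2,1,0,0,1,1,0,2,0,0,2,0,0,1,3,0,0,0,2,0]
Step 7: insert mmj at [1, 7, 18, 25] -> counters=[0,2,2,2,0,1,0,2,0,1,1,2,1,0,0,1,1,0,3,0,0,2,0,0,1,4,0,0,0,2,0]
Step 8: insert mmj at [1, 7, 18, 25] -> counters=[0,3,2,2,0,1,0,3,0,1,1,2,1,0,0,1,1,0,4,0,0,2,0,0,1,5,0,0,0,2,0]
Step 9: insert mmj at [1, 7, 18, 25] -> counters=[0,4,2,2,0,1,0,4,0,1,1,2,1,0,0,1,1,0,5,0,0,2,0,0,1,6,0,0,0,2,0]
Step 10: delete mmj at [1, 7, 18, 25] -> counters=[0,3,2,2,0,1,0,3,0,1,1,2,1,0,0,1,1,0,4,0,0,2,0,0,1,5,0,0,0,2,0]
Step 11: insert mmj at [1, 7, 18, 25] -> counters=[0,4,2,2,0,1,0,4,0,1,1,2,1,0,0,1,1,0,5,0,0,2,0,0,1,6,0,0,0,2,0]
Final counters=[0,4,2,2,0,1,0,4,0,1,1,2,1,0,0,1,1,0,5,0,0,2,0,0,1,6,0,0,0,2,0] -> 16 nonzero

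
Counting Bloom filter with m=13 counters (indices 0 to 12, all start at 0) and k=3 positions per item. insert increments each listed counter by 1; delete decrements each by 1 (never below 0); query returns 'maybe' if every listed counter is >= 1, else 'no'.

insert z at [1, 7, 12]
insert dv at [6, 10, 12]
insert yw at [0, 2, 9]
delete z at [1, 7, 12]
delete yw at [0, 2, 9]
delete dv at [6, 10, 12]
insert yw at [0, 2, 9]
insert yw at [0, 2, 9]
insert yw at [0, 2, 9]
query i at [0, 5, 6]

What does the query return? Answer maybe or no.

Answer: no

Derivation:
Step 1: insert z at [1, 7, 12] -> counters=[0,1,0,0,0,0,0,1,0,0,0,0,1]
Step 2: insert dv at [6, 10, 12] -> counters=[0,1,0,0,0,0,1,1,0,0,1,0,2]
Step 3: insert yw at [0, 2, 9] -> counters=[1,1,1,0,0,0,1,1,0,1,1,0,2]
Step 4: delete z at [1, 7, 12] -> counters=[1,0,1,0,0,0,1,0,0,1,1,0,1]
Step 5: delete yw at [0, 2, 9] -> counters=[0,0,0,0,0,0,1,0,0,0,1,0,1]
Step 6: delete dv at [6, 10, 12] -> counters=[0,0,0,0,0,0,0,0,0,0,0,0,0]
Step 7: insert yw at [0, 2, 9] -> counters=[1,0,1,0,0,0,0,0,0,1,0,0,0]
Step 8: insert yw at [0, 2, 9] -> counters=[2,0,2,0,0,0,0,0,0,2,0,0,0]
Step 9: insert yw at [0, 2, 9] -> counters=[3,0,3,0,0,0,0,0,0,3,0,0,0]
Query i: check counters[0]=3 counters[5]=0 counters[6]=0 -> no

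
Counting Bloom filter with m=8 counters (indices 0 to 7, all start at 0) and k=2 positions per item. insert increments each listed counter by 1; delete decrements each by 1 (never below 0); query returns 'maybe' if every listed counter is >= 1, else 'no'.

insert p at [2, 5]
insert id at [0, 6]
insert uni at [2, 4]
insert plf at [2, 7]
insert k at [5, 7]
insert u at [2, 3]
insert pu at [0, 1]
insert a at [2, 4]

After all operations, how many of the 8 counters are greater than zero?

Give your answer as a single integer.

Answer: 8

Derivation:
Step 1: insert p at [2, 5] -> counters=[0,0,1,0,0,1,0,0]
Step 2: insert id at [0, 6] -> counters=[1,0,1,0,0,1,1,0]
Step 3: insert uni at [2, 4] -> counters=[1,0,2,0,1,1,1,0]
Step 4: insert plf at [2, 7] -> counters=[1,0,3,0,1,1,1,1]
Step 5: insert k at [5, 7] -> counters=[1,0,3,0,1,2,1,2]
Step 6: insert u at [2, 3] -> counters=[1,0,4,1,1,2,1,2]
Step 7: insert pu at [0, 1] -> counters=[2,1,4,1,1,2,1,2]
Step 8: insert a at [2, 4] -> counters=[2,1,5,1,2,2,1,2]
Final counters=[2,1,5,1,2,2,1,2] -> 8 nonzero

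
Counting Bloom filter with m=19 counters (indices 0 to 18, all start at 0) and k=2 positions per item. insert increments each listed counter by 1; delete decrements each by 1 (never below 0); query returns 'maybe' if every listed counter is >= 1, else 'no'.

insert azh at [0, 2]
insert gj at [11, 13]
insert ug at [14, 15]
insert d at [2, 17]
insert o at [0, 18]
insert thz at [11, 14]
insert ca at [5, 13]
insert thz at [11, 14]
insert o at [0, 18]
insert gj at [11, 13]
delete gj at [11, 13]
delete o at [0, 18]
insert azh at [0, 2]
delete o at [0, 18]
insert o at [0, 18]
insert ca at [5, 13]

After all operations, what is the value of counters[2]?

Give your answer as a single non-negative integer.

Step 1: insert azh at [0, 2] -> counters=[1,0,1,0,0,0,0,0,0,0,0,0,0,0,0,0,0,0,0]
Step 2: insert gj at [11, 13] -> counters=[1,0,1,0,0,0,0,0,0,0,0,1,0,1,0,0,0,0,0]
Step 3: insert ug at [14, 15] -> counters=[1,0,1,0,0,0,0,0,0,0,0,1,0,1,1,1,0,0,0]
Step 4: insert d at [2, 17] -> counters=[1,0,2,0,0,0,0,0,0,0,0,1,0,1,1,1,0,1,0]
Step 5: insert o at [0, 18] -> counters=[2,0,2,0,0,0,0,0,0,0,0,1,0,1,1,1,0,1,1]
Step 6: insert thz at [11, 14] -> counters=[2,0,2,0,0,0,0,0,0,0,0,2,0,1,2,1,0,1,1]
Step 7: insert ca at [5, 13] -> counters=[2,0,2,0,0,1,0,0,0,0,0,2,0,2,2,1,0,1,1]
Step 8: insert thz at [11, 14] -> counters=[2,0,2,0,0,1,0,0,0,0,0,3,0,2,3,1,0,1,1]
Step 9: insert o at [0, 18] -> counters=[3,0,2,0,0,1,0,0,0,0,0,3,0,2,3,1,0,1,2]
Step 10: insert gj at [11, 13] -> counters=[3,0,2,0,0,1,0,0,0,0,0,4,0,3,3,1,0,1,2]
Step 11: delete gj at [11, 13] -> counters=[3,0,2,0,0,1,0,0,0,0,0,3,0,2,3,1,0,1,2]
Step 12: delete o at [0, 18] -> counters=[2,0,2,0,0,1,0,0,0,0,0,3,0,2,3,1,0,1,1]
Step 13: insert azh at [0, 2] -> counters=[3,0,3,0,0,1,0,0,0,0,0,3,0,2,3,1,0,1,1]
Step 14: delete o at [0, 18] -> counters=[2,0,3,0,0,1,0,0,0,0,0,3,0,2,3,1,0,1,0]
Step 15: insert o at [0, 18] -> counters=[3,0,3,0,0,1,0,0,0,0,0,3,0,2,3,1,0,1,1]
Step 16: insert ca at [5, 13] -> counters=[3,0,3,0,0,2,0,0,0,0,0,3,0,3,3,1,0,1,1]
Final counters=[3,0,3,0,0,2,0,0,0,0,0,3,0,3,3,1,0,1,1] -> counters[2]=3

Answer: 3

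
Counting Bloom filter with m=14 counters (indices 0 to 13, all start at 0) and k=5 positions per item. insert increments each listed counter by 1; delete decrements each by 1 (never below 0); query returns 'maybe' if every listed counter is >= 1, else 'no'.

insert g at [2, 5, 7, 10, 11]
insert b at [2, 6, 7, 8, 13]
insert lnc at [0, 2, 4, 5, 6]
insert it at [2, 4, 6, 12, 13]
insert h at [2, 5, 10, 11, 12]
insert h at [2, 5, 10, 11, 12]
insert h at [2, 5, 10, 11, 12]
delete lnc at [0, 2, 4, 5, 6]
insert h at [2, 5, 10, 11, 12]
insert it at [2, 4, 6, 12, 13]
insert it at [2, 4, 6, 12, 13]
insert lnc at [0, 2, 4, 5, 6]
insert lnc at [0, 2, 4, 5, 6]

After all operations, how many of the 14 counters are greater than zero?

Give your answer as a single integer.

Answer: 11

Derivation:
Step 1: insert g at [2, 5, 7, 10, 11] -> counters=[0,0,1,0,0,1,0,1,0,0,1,1,0,0]
Step 2: insert b at [2, 6, 7, 8, 13] -> counters=[0,0,2,0,0,1,1,2,1,0,1,1,0,1]
Step 3: insert lnc at [0, 2, 4, 5, 6] -> counters=[1,0,3,0,1,2,2,2,1,0,1,1,0,1]
Step 4: insert it at [2, 4, 6, 12, 13] -> counters=[1,0,4,0,2,2,3,2,1,0,1,1,1,2]
Step 5: insert h at [2, 5, 10, 11, 12] -> counters=[1,0,5,0,2,3,3,2,1,0,2,2,2,2]
Step 6: insert h at [2, 5, 10, 11, 12] -> counters=[1,0,6,0,2,4,3,2,1,0,3,3,3,2]
Step 7: insert h at [2, 5, 10, 11, 12] -> counters=[1,0,7,0,2,5,3,2,1,0,4,4,4,2]
Step 8: delete lnc at [0, 2, 4, 5, 6] -> counters=[0,0,6,0,1,4,2,2,1,0,4,4,4,2]
Step 9: insert h at [2, 5, 10, 11, 12] -> counters=[0,0,7,0,1,5,2,2,1,0,5,5,5,2]
Step 10: insert it at [2, 4, 6, 12, 13] -> counters=[0,0,8,0,2,5,3,2,1,0,5,5,6,3]
Step 11: insert it at [2, 4, 6, 12, 13] -> counters=[0,0,9,0,3,5,4,2,1,0,5,5,7,4]
Step 12: insert lnc at [0, 2, 4, 5, 6] -> counters=[1,0,10,0,4,6,5,2,1,0,5,5,7,4]
Step 13: insert lnc at [0, 2, 4, 5, 6] -> counters=[2,0,11,0,5,7,6,2,1,0,5,5,7,4]
Final counters=[2,0,11,0,5,7,6,2,1,0,5,5,7,4] -> 11 nonzero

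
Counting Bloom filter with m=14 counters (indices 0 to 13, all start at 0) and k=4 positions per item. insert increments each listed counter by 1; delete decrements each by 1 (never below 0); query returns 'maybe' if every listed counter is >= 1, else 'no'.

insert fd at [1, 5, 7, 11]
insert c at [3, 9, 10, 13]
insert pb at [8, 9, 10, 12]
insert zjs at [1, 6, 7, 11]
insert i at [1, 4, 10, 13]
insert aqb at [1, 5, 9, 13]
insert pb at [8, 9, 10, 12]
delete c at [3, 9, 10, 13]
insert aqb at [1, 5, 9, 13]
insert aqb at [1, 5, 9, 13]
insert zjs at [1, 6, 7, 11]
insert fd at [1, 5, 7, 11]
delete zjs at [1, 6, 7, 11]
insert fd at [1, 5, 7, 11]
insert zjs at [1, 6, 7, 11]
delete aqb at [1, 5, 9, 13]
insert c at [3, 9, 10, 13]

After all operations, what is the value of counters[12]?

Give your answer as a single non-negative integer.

Step 1: insert fd at [1, 5, 7, 11] -> counters=[0,1,0,0,0,1,0,1,0,0,0,1,0,0]
Step 2: insert c at [3, 9, 10, 13] -> counters=[0,1,0,1,0,1,0,1,0,1,1,1,0,1]
Step 3: insert pb at [8, 9, 10, 12] -> counters=[0,1,0,1,0,1,0,1,1,2,2,1,1,1]
Step 4: insert zjs at [1, 6, 7, 11] -> counters=[0,2,0,1,0,1,1,2,1,2,2,2,1,1]
Step 5: insert i at [1, 4, 10, 13] -> counters=[0,3,0,1,1,1,1,2,1,2,3,2,1,2]
Step 6: insert aqb at [1, 5, 9, 13] -> counters=[0,4,0,1,1,2,1,2,1,3,3,2,1,3]
Step 7: insert pb at [8, 9, 10, 12] -> counters=[0,4,0,1,1,2,1,2,2,4,4,2,2,3]
Step 8: delete c at [3, 9, 10, 13] -> counters=[0,4,0,0,1,2,1,2,2,3,3,2,2,2]
Step 9: insert aqb at [1, 5, 9, 13] -> counters=[0,5,0,0,1,3,1,2,2,4,3,2,2,3]
Step 10: insert aqb at [1, 5, 9, 13] -> counters=[0,6,0,0,1,4,1,2,2,5,3,2,2,4]
Step 11: insert zjs at [1, 6, 7, 11] -> counters=[0,7,0,0,1,4,2,3,2,5,3,3,2,4]
Step 12: insert fd at [1, 5, 7, 11] -> counters=[0,8,0,0,1,5,2,4,2,5,3,4,2,4]
Step 13: delete zjs at [1, 6, 7, 11] -> counters=[0,7,0,0,1,5,1,3,2,5,3,3,2,4]
Step 14: insert fd at [1, 5, 7, 11] -> counters=[0,8,0,0,1,6,1,4,2,5,3,4,2,4]
Step 15: insert zjs at [1, 6, 7, 11] -> counters=[0,9,0,0,1,6,2,5,2,5,3,5,2,4]
Step 16: delete aqb at [1, 5, 9, 13] -> counters=[0,8,0,0,1,5,2,5,2,4,3,5,2,3]
Step 17: insert c at [3, 9, 10, 13] -> counters=[0,8,0,1,1,5,2,5,2,5,4,5,2,4]
Final counters=[0,8,0,1,1,5,2,5,2,5,4,5,2,4] -> counters[12]=2

Answer: 2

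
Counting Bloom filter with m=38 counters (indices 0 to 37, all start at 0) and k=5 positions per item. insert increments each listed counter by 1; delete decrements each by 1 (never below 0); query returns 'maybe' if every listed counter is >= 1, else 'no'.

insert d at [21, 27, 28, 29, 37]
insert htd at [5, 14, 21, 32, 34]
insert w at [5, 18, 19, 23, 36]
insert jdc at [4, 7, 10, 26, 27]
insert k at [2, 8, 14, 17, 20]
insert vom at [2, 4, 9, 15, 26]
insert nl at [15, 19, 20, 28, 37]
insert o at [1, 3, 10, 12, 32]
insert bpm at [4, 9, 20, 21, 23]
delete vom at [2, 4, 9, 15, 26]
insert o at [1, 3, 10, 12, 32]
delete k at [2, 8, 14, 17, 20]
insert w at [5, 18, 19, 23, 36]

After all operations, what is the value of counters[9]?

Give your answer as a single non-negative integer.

Answer: 1

Derivation:
Step 1: insert d at [21, 27, 28, 29, 37] -> counters=[0,0,0,0,0,0,0,0,0,0,0,0,0,0,0,0,0,0,0,0,0,1,0,0,0,0,0,1,1,1,0,0,0,0,0,0,0,1]
Step 2: insert htd at [5, 14, 21, 32, 34] -> counters=[0,0,0,0,0,1,0,0,0,0,0,0,0,0,1,0,0,0,0,0,0,2,0,0,0,0,0,1,1,1,0,0,1,0,1,0,0,1]
Step 3: insert w at [5, 18, 19, 23, 36] -> counters=[0,0,0,0,0,2,0,0,0,0,0,0,0,0,1,0,0,0,1,1,0,2,0,1,0,0,0,1,1,1,0,0,1,0,1,0,1,1]
Step 4: insert jdc at [4, 7, 10, 26, 27] -> counters=[0,0,0,0,1,2,0,1,0,0,1,0,0,0,1,0,0,0,1,1,0,2,0,1,0,0,1,2,1,1,0,0,1,0,1,0,1,1]
Step 5: insert k at [2, 8, 14, 17, 20] -> counters=[0,0,1,0,1,2,0,1,1,0,1,0,0,0,2,0,0,1,1,1,1,2,0,1,0,0,1,2,1,1,0,0,1,0,1,0,1,1]
Step 6: insert vom at [2, 4, 9, 15, 26] -> counters=[0,0,2,0,2,2,0,1,1,1,1,0,0,0,2,1,0,1,1,1,1,2,0,1,0,0,2,2,1,1,0,0,1,0,1,0,1,1]
Step 7: insert nl at [15, 19, 20, 28, 37] -> counters=[0,0,2,0,2,2,0,1,1,1,1,0,0,0,2,2,0,1,1,2,2,2,0,1,0,0,2,2,2,1,0,0,1,0,1,0,1,2]
Step 8: insert o at [1, 3, 10, 12, 32] -> counters=[0,1,2,1,2,2,0,1,1,1,2,0,1,0,2,2,0,1,1,2,2,2,0,1,0,0,2,2,2,1,0,0,2,0,1,0,1,2]
Step 9: insert bpm at [4, 9, 20, 21, 23] -> counters=[0,1,2,1,3,2,0,1,1,2,2,0,1,0,2,2,0,1,1,2,3,3,0,2,0,0,2,2,2,1,0,0,2,0,1,0,1,2]
Step 10: delete vom at [2, 4, 9, 15, 26] -> counters=[0,1,1,1,2,2,0,1,1,1,2,0,1,0,2,1,0,1,1,2,3,3,0,2,0,0,1,2,2,1,0,0,2,0,1,0,1,2]
Step 11: insert o at [1, 3, 10, 12, 32] -> counters=[0,2,1,2,2,2,0,1,1,1,3,0,2,0,2,1,0,1,1,2,3,3,0,2,0,0,1,2,2,1,0,0,3,0,1,0,1,2]
Step 12: delete k at [2, 8, 14, 17, 20] -> counters=[0,2,0,2,2,2,0,1,0,1,3,0,2,0,1,1,0,0,1,2,2,3,0,2,0,0,1,2,2,1,0,0,3,0,1,0,1,2]
Step 13: insert w at [5, 18, 19, 23, 36] -> counters=[0,2,0,2,2,3,0,1,0,1,3,0,2,0,1,1,0,0,2,3,2,3,0,3,0,0,1,2,2,1,0,0,3,0,1,0,2,2]
Final counters=[0,2,0,2,2,3,0,1,0,1,3,0,2,0,1,1,0,0,2,3,2,3,0,3,0,0,1,2,2,1,0,0,3,0,1,0,2,2] -> counters[9]=1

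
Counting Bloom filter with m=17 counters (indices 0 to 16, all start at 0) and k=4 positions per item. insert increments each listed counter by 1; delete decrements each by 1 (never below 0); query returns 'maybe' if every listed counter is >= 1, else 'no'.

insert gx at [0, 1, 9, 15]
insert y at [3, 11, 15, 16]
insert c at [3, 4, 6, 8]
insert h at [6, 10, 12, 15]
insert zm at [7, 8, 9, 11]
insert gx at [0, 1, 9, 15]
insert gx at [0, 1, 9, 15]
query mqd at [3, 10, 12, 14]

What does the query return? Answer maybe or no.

Step 1: insert gx at [0, 1, 9, 15] -> counters=[1,1,0,0,0,0,0,0,0,1,0,0,0,0,0,1,0]
Step 2: insert y at [3, 11, 15, 16] -> counters=[1,1,0,1,0,0,0,0,0,1,0,1,0,0,0,2,1]
Step 3: insert c at [3, 4, 6, 8] -> counters=[1,1,0,2,1,0,1,0,1,1,0,1,0,0,0,2,1]
Step 4: insert h at [6, 10, 12, 15] -> counters=[1,1,0,2,1,0,2,0,1,1,1,1,1,0,0,3,1]
Step 5: insert zm at [7, 8, 9, 11] -> counters=[1,1,0,2,1,0,2,1,2,2,1,2,1,0,0,3,1]
Step 6: insert gx at [0, 1, 9, 15] -> counters=[2,2,0,2,1,0,2,1,2,3,1,2,1,0,0,4,1]
Step 7: insert gx at [0, 1, 9, 15] -> counters=[3,3,0,2,1,0,2,1,2,4,1,2,1,0,0,5,1]
Query mqd: check counters[3]=2 counters[10]=1 counters[12]=1 counters[14]=0 -> no

Answer: no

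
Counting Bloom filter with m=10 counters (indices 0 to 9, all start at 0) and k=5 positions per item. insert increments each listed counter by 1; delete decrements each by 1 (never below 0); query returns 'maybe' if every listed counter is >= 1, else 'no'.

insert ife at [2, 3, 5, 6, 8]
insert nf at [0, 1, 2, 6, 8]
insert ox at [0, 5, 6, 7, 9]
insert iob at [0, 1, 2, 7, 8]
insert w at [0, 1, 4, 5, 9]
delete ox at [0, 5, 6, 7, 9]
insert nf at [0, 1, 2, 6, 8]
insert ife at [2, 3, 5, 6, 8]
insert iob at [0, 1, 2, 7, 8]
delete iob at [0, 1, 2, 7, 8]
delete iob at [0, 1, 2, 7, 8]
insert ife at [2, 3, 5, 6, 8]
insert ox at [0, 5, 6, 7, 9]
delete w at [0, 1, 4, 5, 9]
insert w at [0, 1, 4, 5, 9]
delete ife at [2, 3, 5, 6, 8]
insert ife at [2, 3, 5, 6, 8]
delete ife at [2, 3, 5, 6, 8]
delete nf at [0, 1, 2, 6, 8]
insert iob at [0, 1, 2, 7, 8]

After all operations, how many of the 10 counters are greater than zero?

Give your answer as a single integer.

Answer: 10

Derivation:
Step 1: insert ife at [2, 3, 5, 6, 8] -> counters=[0,0,1,1,0,1,1,0,1,0]
Step 2: insert nf at [0, 1, 2, 6, 8] -> counters=[1,1,2,1,0,1,2,0,2,0]
Step 3: insert ox at [0, 5, 6, 7, 9] -> counters=[2,1,2,1,0,2,3,1,2,1]
Step 4: insert iob at [0, 1, 2, 7, 8] -> counters=[3,2,3,1,0,2,3,2,3,1]
Step 5: insert w at [0, 1, 4, 5, 9] -> counters=[4,3,3,1,1,3,3,2,3,2]
Step 6: delete ox at [0, 5, 6, 7, 9] -> counters=[3,3,3,1,1,2,2,1,3,1]
Step 7: insert nf at [0, 1, 2, 6, 8] -> counters=[4,4,4,1,1,2,3,1,4,1]
Step 8: insert ife at [2, 3, 5, 6, 8] -> counters=[4,4,5,2,1,3,4,1,5,1]
Step 9: insert iob at [0, 1, 2, 7, 8] -> counters=[5,5,6,2,1,3,4,2,6,1]
Step 10: delete iob at [0, 1, 2, 7, 8] -> counters=[4,4,5,2,1,3,4,1,5,1]
Step 11: delete iob at [0, 1, 2, 7, 8] -> counters=[3,3,4,2,1,3,4,0,4,1]
Step 12: insert ife at [2, 3, 5, 6, 8] -> counters=[3,3,5,3,1,4,5,0,5,1]
Step 13: insert ox at [0, 5, 6, 7, 9] -> counters=[4,3,5,3,1,5,6,1,5,2]
Step 14: delete w at [0, 1, 4, 5, 9] -> counters=[3,2,5,3,0,4,6,1,5,1]
Step 15: insert w at [0, 1, 4, 5, 9] -> counters=[4,3,5,3,1,5,6,1,5,2]
Step 16: delete ife at [2, 3, 5, 6, 8] -> counters=[4,3,4,2,1,4,5,1,4,2]
Step 17: insert ife at [2, 3, 5, 6, 8] -> counters=[4,3,5,3,1,5,6,1,5,2]
Step 18: delete ife at [2, 3, 5, 6, 8] -> counters=[4,3,4,2,1,4,5,1,4,2]
Step 19: delete nf at [0, 1, 2, 6, 8] -> counters=[3,2,3,2,1,4,4,1,3,2]
Step 20: insert iob at [0, 1, 2, 7, 8] -> counters=[4,3,4,2,1,4,4,2,4,2]
Final counters=[4,3,4,2,1,4,4,2,4,2] -> 10 nonzero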